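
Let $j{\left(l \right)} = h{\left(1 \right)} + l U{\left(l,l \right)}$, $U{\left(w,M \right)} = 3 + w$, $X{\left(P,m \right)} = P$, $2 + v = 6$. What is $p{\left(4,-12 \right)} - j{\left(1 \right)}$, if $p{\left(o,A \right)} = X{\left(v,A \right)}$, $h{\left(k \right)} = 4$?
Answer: $-4$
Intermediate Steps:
$v = 4$ ($v = -2 + 6 = 4$)
$p{\left(o,A \right)} = 4$
$j{\left(l \right)} = 4 + l \left(3 + l\right)$
$p{\left(4,-12 \right)} - j{\left(1 \right)} = 4 - \left(4 + 1 \left(3 + 1\right)\right) = 4 - \left(4 + 1 \cdot 4\right) = 4 - \left(4 + 4\right) = 4 - 8 = -4$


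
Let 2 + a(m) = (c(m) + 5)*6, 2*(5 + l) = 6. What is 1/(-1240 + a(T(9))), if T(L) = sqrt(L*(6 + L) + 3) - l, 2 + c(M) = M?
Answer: -101/121998 - sqrt(138)/243996 ≈ -0.00087603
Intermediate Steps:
c(M) = -2 + M
l = -2 (l = -5 + (1/2)*6 = -5 + 3 = -2)
T(L) = 2 + sqrt(3 + L*(6 + L)) (T(L) = sqrt(L*(6 + L) + 3) - 1*(-2) = sqrt(3 + L*(6 + L)) + 2 = 2 + sqrt(3 + L*(6 + L)))
a(m) = 16 + 6*m (a(m) = -2 + ((-2 + m) + 5)*6 = -2 + (3 + m)*6 = -2 + (18 + 6*m) = 16 + 6*m)
1/(-1240 + a(T(9))) = 1/(-1240 + (16 + 6*(2 + sqrt(3 + 9**2 + 6*9)))) = 1/(-1240 + (16 + 6*(2 + sqrt(3 + 81 + 54)))) = 1/(-1240 + (16 + 6*(2 + sqrt(138)))) = 1/(-1240 + (16 + (12 + 6*sqrt(138)))) = 1/(-1240 + (28 + 6*sqrt(138))) = 1/(-1212 + 6*sqrt(138))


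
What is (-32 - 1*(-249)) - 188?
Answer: 29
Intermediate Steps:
(-32 - 1*(-249)) - 188 = (-32 + 249) - 188 = 217 - 188 = 29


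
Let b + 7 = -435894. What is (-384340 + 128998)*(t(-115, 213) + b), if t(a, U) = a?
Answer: 111333197472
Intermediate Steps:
b = -435901 (b = -7 - 435894 = -435901)
(-384340 + 128998)*(t(-115, 213) + b) = (-384340 + 128998)*(-115 - 435901) = -255342*(-436016) = 111333197472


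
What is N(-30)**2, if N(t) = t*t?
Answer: 810000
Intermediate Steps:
N(t) = t**2
N(-30)**2 = ((-30)**2)**2 = 900**2 = 810000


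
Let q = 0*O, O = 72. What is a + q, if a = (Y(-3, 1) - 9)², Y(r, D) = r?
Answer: 144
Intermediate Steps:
q = 0 (q = 0*72 = 0)
a = 144 (a = (-3 - 9)² = (-12)² = 144)
a + q = 144 + 0 = 144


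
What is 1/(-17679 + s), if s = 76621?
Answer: 1/58942 ≈ 1.6966e-5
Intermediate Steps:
1/(-17679 + s) = 1/(-17679 + 76621) = 1/58942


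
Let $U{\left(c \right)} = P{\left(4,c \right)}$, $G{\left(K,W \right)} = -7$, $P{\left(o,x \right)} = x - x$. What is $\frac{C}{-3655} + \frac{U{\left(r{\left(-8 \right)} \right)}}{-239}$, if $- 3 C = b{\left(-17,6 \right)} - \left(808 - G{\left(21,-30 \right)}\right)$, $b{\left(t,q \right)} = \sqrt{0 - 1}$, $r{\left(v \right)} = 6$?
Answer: $- \frac{163}{2193} + \frac{i}{10965} \approx -0.074327 + 9.1199 \cdot 10^{-5} i$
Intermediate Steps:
$P{\left(o,x \right)} = 0$
$U{\left(c \right)} = 0$
$b{\left(t,q \right)} = i$ ($b{\left(t,q \right)} = \sqrt{-1} = i$)
$C = \frac{815}{3} - \frac{i}{3}$ ($C = - \frac{i - \left(808 - -7\right)}{3} = - \frac{i - \left(808 + 7\right)}{3} = - \frac{i - 815}{3} = - \frac{-815 + i}{3} = \frac{815}{3} - \frac{i}{3} \approx 271.67 - 0.33333 i$)
$\frac{C}{-3655} + \frac{U{\left(r{\left(-8 \right)} \right)}}{-239} = \frac{\frac{815}{3} - \frac{i}{3}}{-3655} + \frac{0}{-239} = \left(\frac{815}{3} - \frac{i}{3}\right) \left(- \frac{1}{3655}\right) + 0 \left(- \frac{1}{239}\right) = \left(- \frac{163}{2193} + \frac{i}{10965}\right) + 0 = - \frac{163}{2193} + \frac{i}{10965}$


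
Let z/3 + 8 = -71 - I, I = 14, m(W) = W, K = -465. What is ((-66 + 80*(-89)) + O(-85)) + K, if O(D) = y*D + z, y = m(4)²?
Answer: -9290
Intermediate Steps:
y = 16 (y = 4² = 16)
z = -279 (z = -24 + 3*(-71 - 1*14) = -24 + 3*(-71 - 14) = -24 + 3*(-85) = -24 - 255 = -279)
O(D) = -279 + 16*D (O(D) = 16*D - 279 = -279 + 16*D)
((-66 + 80*(-89)) + O(-85)) + K = ((-66 + 80*(-89)) + (-279 + 16*(-85))) - 465 = ((-66 - 7120) + (-279 - 1360)) - 465 = (-7186 - 1639) - 465 = -8825 - 465 = -9290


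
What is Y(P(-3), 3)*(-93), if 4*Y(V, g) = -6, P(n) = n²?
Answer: 279/2 ≈ 139.50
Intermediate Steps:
Y(V, g) = -3/2 (Y(V, g) = (¼)*(-6) = -3/2)
Y(P(-3), 3)*(-93) = -3/2*(-93) = 279/2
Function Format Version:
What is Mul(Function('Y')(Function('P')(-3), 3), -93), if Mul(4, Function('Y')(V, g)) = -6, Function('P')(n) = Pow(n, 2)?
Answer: Rational(279, 2) ≈ 139.50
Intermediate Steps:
Function('Y')(V, g) = Rational(-3, 2) (Function('Y')(V, g) = Mul(Rational(1, 4), -6) = Rational(-3, 2))
Mul(Function('Y')(Function('P')(-3), 3), -93) = Mul(Rational(-3, 2), -93) = Rational(279, 2)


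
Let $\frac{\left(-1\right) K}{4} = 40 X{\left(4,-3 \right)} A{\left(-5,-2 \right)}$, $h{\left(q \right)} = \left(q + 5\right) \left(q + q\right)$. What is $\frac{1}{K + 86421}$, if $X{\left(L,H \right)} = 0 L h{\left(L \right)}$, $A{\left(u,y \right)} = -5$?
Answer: $\frac{1}{86421} \approx 1.1571 \cdot 10^{-5}$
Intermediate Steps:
$h{\left(q \right)} = 2 q \left(5 + q\right)$ ($h{\left(q \right)} = \left(5 + q\right) 2 q = 2 q \left(5 + q\right)$)
$X{\left(L,H \right)} = 0$ ($X{\left(L,H \right)} = 0 L 2 L \left(5 + L\right) = 0 \cdot 2 L \left(5 + L\right) = 0$)
$K = 0$ ($K = - 4 \cdot 40 \cdot 0 \left(-5\right) = - 4 \cdot 0 \left(-5\right) = \left(-4\right) 0 = 0$)
$\frac{1}{K + 86421} = \frac{1}{0 + 86421} = \frac{1}{86421}$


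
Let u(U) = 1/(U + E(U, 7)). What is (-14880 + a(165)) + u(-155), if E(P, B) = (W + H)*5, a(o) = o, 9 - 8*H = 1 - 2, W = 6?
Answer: -6989629/475 ≈ -14715.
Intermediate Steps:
H = 5/4 (H = 9/8 - (1 - 2)/8 = 9/8 - ⅛*(-1) = 9/8 + ⅛ = 5/4 ≈ 1.2500)
E(P, B) = 145/4 (E(P, B) = (6 + 5/4)*5 = (29/4)*5 = 145/4)
u(U) = 1/(145/4 + U) (u(U) = 1/(U + 145/4) = 1/(145/4 + U))
(-14880 + a(165)) + u(-155) = (-14880 + 165) + 4/(145 + 4*(-155)) = -14715 + 4/(145 - 620) = -14715 + 4/(-475) = -14715 + 4*(-1/475) = -14715 - 4/475 = -6989629/475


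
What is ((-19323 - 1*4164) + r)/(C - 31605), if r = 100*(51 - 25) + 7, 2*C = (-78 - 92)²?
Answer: 4176/3431 ≈ 1.2171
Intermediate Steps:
C = 14450 (C = (-78 - 92)²/2 = (½)*(-170)² = (½)*28900 = 14450)
r = 2607 (r = 100*26 + 7 = 2600 + 7 = 2607)
((-19323 - 1*4164) + r)/(C - 31605) = ((-19323 - 1*4164) + 2607)/(14450 - 31605) = ((-19323 - 4164) + 2607)/(-17155) = (-23487 + 2607)*(-1/17155) = -20880*(-1/17155) = 4176/3431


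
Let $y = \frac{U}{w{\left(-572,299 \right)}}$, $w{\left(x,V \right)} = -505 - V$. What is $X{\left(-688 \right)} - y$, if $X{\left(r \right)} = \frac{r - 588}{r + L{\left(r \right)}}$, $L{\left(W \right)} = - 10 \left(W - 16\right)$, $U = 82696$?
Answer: $\frac{32766193}{319188} \approx 102.65$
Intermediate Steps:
$L{\left(W \right)} = 160 - 10 W$ ($L{\left(W \right)} = - 10 \left(-16 + W\right) = 160 - 10 W$)
$X{\left(r \right)} = \frac{-588 + r}{160 - 9 r}$ ($X{\left(r \right)} = \frac{r - 588}{r - \left(-160 + 10 r\right)} = \frac{-588 + r}{160 - 9 r}$)
$y = - \frac{20674}{201}$ ($y = \frac{82696}{-505 - 299} = \frac{82696}{-804} = 82696 \left(- \frac{1}{804}\right) = - \frac{20674}{201} \approx -102.86$)
$X{\left(-688 \right)} - y = \frac{588 - -688}{-160 + 9 \left(-688\right)} - - \frac{20674}{201} = \frac{588 + 688}{-160 - 6192} + \frac{20674}{201} = \frac{1}{-6352} \cdot 1276 + \frac{20674}{201} = \left(- \frac{1}{6352}\right) 1276 + \frac{20674}{201} = - \frac{319}{1588} + \frac{20674}{201} = \frac{32766193}{319188}$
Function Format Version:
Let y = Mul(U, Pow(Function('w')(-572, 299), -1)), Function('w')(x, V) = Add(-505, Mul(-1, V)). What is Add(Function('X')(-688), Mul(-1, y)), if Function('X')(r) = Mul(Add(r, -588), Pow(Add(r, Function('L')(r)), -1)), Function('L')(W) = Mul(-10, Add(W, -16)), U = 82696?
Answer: Rational(32766193, 319188) ≈ 102.65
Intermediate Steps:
Function('L')(W) = Add(160, Mul(-10, W)) (Function('L')(W) = Mul(-10, Add(-16, W)) = Add(160, Mul(-10, W)))
Function('X')(r) = Mul(Pow(Add(160, Mul(-9, r)), -1), Add(-588, r)) (Function('X')(r) = Mul(Add(r, -588), Pow(Add(r, Add(160, Mul(-10, r))), -1)) = Mul(Add(-588, r), Pow(Add(160, Mul(-9, r)), -1)) = Mul(Pow(Add(160, Mul(-9, r)), -1), Add(-588, r)))
y = Rational(-20674, 201) (y = Mul(82696, Pow(Add(-505, Mul(-1, 299)), -1)) = Mul(82696, Pow(Add(-505, -299), -1)) = Mul(82696, Pow(-804, -1)) = Mul(82696, Rational(-1, 804)) = Rational(-20674, 201) ≈ -102.86)
Add(Function('X')(-688), Mul(-1, y)) = Add(Mul(Pow(Add(-160, Mul(9, -688)), -1), Add(588, Mul(-1, -688))), Mul(-1, Rational(-20674, 201))) = Add(Mul(Pow(Add(-160, -6192), -1), Add(588, 688)), Rational(20674, 201)) = Add(Mul(Pow(-6352, -1), 1276), Rational(20674, 201)) = Add(Mul(Rational(-1, 6352), 1276), Rational(20674, 201)) = Add(Rational(-319, 1588), Rational(20674, 201)) = Rational(32766193, 319188)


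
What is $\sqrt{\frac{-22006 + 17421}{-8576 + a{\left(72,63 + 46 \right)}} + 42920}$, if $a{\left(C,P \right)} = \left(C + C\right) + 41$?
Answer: $\frac{101 \sqrt{296244255}}{8391} \approx 207.17$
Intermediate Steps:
$a{\left(C,P \right)} = 41 + 2 C$ ($a{\left(C,P \right)} = 2 C + 41 = 41 + 2 C$)
$\sqrt{\frac{-22006 + 17421}{-8576 + a{\left(72,63 + 46 \right)}} + 42920} = \sqrt{\frac{-22006 + 17421}{-8576 + \left(41 + 2 \cdot 72\right)} + 42920} = \sqrt{- \frac{4585}{-8576 + \left(41 + 144\right)} + 42920} = \sqrt{- \frac{4585}{-8576 + 185} + 42920} = \sqrt{- \frac{4585}{-8391} + 42920} = \sqrt{\left(-4585\right) \left(- \frac{1}{8391}\right) + 42920} = \sqrt{\frac{4585}{8391} + 42920} = \sqrt{\frac{360146305}{8391}} = \frac{101 \sqrt{296244255}}{8391}$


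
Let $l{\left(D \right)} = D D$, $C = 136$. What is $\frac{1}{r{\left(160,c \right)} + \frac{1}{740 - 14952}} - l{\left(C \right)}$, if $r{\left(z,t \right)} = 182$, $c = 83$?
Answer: $- \frac{47841424956}{2586583} \approx -18496.0$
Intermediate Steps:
$l{\left(D \right)} = D^{2}$
$\frac{1}{r{\left(160,c \right)} + \frac{1}{740 - 14952}} - l{\left(C \right)} = \frac{1}{182 + \frac{1}{740 - 14952}} - 136^{2} = \frac{1}{182 + \frac{1}{-14212}} - 18496 = \frac{1}{182 - \frac{1}{14212}} - 18496 = \frac{1}{\frac{2586583}{14212}} - 18496 = \frac{14212}{2586583} - 18496 = - \frac{47841424956}{2586583}$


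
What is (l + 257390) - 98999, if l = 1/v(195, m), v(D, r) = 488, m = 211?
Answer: 77294809/488 ≈ 1.5839e+5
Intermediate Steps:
l = 1/488 ≈ 0.0020492
(l + 257390) - 98999 = (1/488 + 257390) - 98999 = 125606321/488 - 98999 = 77294809/488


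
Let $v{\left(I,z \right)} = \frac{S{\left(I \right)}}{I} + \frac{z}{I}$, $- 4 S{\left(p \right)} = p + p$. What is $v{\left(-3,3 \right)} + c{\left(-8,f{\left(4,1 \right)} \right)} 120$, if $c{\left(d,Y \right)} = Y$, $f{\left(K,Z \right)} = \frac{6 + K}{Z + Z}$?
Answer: $\frac{1197}{2} \approx 598.5$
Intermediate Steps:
$f{\left(K,Z \right)} = \frac{6 + K}{2 Z}$
$S{\left(p \right)} = - \frac{p}{2}$ ($S{\left(p \right)} = - \frac{p + p}{4} = - \frac{2 p}{4} = - \frac{p}{2}$)
$v{\left(I,z \right)} = - \frac{1}{2} + \frac{z}{I}$ ($v{\left(I,z \right)} = \frac{\left(- \frac{1}{2}\right) I}{I} + \frac{z}{I} = - \frac{1}{2} + \frac{z}{I}$)
$v{\left(-3,3 \right)} + c{\left(-8,f{\left(4,1 \right)} \right)} 120 = \frac{3 - - \frac{3}{2}}{-3} + \frac{6 + 4}{2 \cdot 1} \cdot 120 = - \frac{3 + \frac{3}{2}}{3} + \frac{1}{2} \cdot 1 \cdot 10 \cdot 120 = \left(- \frac{1}{3}\right) \frac{9}{2} + 5 \cdot 120 = - \frac{3}{2} + 600 = \frac{1197}{2}$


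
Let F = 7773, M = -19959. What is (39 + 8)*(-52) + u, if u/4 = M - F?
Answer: -113372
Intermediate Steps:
u = -110928 (u = 4*(-19959 - 1*7773) = 4*(-19959 - 7773) = 4*(-27732) = -110928)
(39 + 8)*(-52) + u = (39 + 8)*(-52) - 110928 = 47*(-52) - 110928 = -2444 - 110928 = -113372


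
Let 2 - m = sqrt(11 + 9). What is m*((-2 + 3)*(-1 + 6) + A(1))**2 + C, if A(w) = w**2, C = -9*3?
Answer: 45 - 72*sqrt(5) ≈ -116.00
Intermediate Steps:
C = -27
m = 2 - 2*sqrt(5) (m = 2 - sqrt(11 + 9) = 2 - sqrt(20) = 2 - 2*sqrt(5) ≈ -2.4721)
m*((-2 + 3)*(-1 + 6) + A(1))**2 + C = (2 - 2*sqrt(5))*((-2 + 3)*(-1 + 6) + 1**2)**2 - 27 = (2 - 2*sqrt(5))*(1*5 + 1)**2 - 27 = (2 - 2*sqrt(5))*(5 + 1)**2 - 27 = (2 - 2*sqrt(5))*6**2 - 27 = (2 - 2*sqrt(5))*36 - 27 = (72 - 72*sqrt(5)) - 27 = 45 - 72*sqrt(5)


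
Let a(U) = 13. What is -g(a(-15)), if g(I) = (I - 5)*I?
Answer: -104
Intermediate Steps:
g(I) = I*(-5 + I) (g(I) = (-5 + I)*I = I*(-5 + I))
-g(a(-15)) = -13*(-5 + 13) = -13*8 = -1*104 = -104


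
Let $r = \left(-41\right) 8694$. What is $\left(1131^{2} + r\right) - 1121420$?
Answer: $-198713$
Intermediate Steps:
$r = -356454$
$\left(1131^{2} + r\right) - 1121420 = \left(1131^{2} - 356454\right) - 1121420 = \left(1279161 - 356454\right) - 1121420 = 922707 - 1121420 = -198713$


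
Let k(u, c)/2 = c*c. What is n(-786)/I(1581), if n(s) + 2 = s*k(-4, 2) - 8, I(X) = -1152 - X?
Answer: 6298/2733 ≈ 2.3044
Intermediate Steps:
k(u, c) = 2*c² (k(u, c) = 2*(c*c) = 2*c²)
n(s) = -10 + 8*s (n(s) = -2 + (s*(2*2²) - 8) = -2 + (s*(2*4) - 8) = -2 + (s*8 - 8) = -2 + (8*s - 8) = -2 + (-8 + 8*s) = -10 + 8*s)
n(-786)/I(1581) = (-10 + 8*(-786))/(-1152 - 1*1581) = (-10 - 6288)/(-1152 - 1581) = -6298/(-2733) = -6298*(-1/2733) = 6298/2733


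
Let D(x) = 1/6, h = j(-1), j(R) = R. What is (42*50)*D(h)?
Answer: 350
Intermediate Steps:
h = -1
D(x) = 1/6 (D(x) = 1*(1/6) = 1/6)
(42*50)*D(h) = (42*50)*(1/6) = 2100*(1/6) = 350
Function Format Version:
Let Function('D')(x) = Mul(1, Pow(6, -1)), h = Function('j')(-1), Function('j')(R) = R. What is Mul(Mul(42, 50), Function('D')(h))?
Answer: 350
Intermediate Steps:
h = -1
Function('D')(x) = Rational(1, 6) (Function('D')(x) = Mul(1, Rational(1, 6)) = Rational(1, 6))
Mul(Mul(42, 50), Function('D')(h)) = Mul(Mul(42, 50), Rational(1, 6)) = Mul(2100, Rational(1, 6)) = 350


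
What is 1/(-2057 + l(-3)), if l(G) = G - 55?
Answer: -1/2115 ≈ -0.00047281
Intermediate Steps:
l(G) = -55 + G
1/(-2057 + l(-3)) = 1/(-2057 + (-55 - 3)) = 1/(-2057 - 58) = 1/(-2115) = -1/2115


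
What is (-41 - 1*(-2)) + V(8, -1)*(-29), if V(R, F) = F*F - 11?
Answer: 251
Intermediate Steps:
V(R, F) = -11 + F² (V(R, F) = F² - 11 = -11 + F²)
(-41 - 1*(-2)) + V(8, -1)*(-29) = (-41 - 1*(-2)) + (-11 + (-1)²)*(-29) = (-41 + 2) + (-11 + 1)*(-29) = -39 - 10*(-29) = -39 + 290 = 251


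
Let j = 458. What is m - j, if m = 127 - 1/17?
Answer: -5628/17 ≈ -331.06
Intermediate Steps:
m = 2158/17 (m = 127 - 1*1/17 = 127 - 1/17 = 2158/17 ≈ 126.94)
m - j = 2158/17 - 1*458 = 2158/17 - 458 = -5628/17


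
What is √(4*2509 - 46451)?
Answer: I*√36415 ≈ 190.83*I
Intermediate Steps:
√(4*2509 - 46451) = √(10036 - 46451) = √(-36415) = I*√36415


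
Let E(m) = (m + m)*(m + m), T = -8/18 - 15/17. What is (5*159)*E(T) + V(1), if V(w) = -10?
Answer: 43603510/7803 ≈ 5588.0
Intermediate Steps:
T = -203/153 (T = -8*1/18 - 15*1/17 = -4/9 - 15/17 = -203/153 ≈ -1.3268)
E(m) = 4*m**2 (E(m) = (2*m)*(2*m) = 4*m**2)
(5*159)*E(T) + V(1) = (5*159)*(4*(-203/153)**2) - 10 = 795*(4*(41209/23409)) - 10 = 795*(164836/23409) - 10 = 43681540/7803 - 10 = 43603510/7803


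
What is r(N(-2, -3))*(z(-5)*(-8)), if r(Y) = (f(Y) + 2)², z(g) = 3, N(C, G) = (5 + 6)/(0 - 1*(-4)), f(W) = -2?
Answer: 0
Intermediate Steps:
N(C, G) = 11/4 (N(C, G) = 11/(0 + 4) = 11/4)
r(Y) = 0 (r(Y) = (-2 + 2)² = 0² = 0)
r(N(-2, -3))*(z(-5)*(-8)) = 0*(3*(-8)) = 0*(-24) = 0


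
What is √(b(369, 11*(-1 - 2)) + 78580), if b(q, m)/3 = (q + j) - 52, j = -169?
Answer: 4*√4939 ≈ 281.11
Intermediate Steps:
b(q, m) = -663 + 3*q (b(q, m) = 3*((q - 169) - 52) = 3*((-169 + q) - 52) = 3*(-221 + q) = -663 + 3*q)
√(b(369, 11*(-1 - 2)) + 78580) = √((-663 + 3*369) + 78580) = √((-663 + 1107) + 78580) = √(444 + 78580) = √79024 = 4*√4939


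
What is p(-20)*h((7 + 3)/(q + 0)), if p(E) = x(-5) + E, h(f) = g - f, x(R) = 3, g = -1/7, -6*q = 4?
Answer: -1768/7 ≈ -252.57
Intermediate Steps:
q = -⅔ (q = -⅙*4 = -⅔ ≈ -0.66667)
g = -⅐ (g = -1*⅐ = -⅐ ≈ -0.14286)
h(f) = -⅐ - f
p(E) = 3 + E
p(-20)*h((7 + 3)/(q + 0)) = (3 - 20)*(-⅐ - (7 + 3)/(-⅔ + 0)) = -17*(-⅐ - 10/(-⅔)) = -17*(-⅐ - 10*(-3)/2) = -17*(-⅐ - 1*(-15)) = -17*(-⅐ + 15) = -17*104/7 = -1768/7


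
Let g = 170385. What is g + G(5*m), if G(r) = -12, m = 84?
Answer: 170373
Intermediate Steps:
g + G(5*m) = 170385 - 12 = 170373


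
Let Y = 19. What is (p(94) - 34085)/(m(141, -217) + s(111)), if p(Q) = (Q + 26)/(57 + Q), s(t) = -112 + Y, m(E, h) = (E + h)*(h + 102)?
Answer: -5146715/1305697 ≈ -3.9417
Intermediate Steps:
m(E, h) = (102 + h)*(E + h) (m(E, h) = (E + h)*(102 + h) = (102 + h)*(E + h))
s(t) = -93 (s(t) = -112 + 19 = -93)
p(Q) = (26 + Q)/(57 + Q)
(p(94) - 34085)/(m(141, -217) + s(111)) = ((26 + 94)/(57 + 94) - 34085)/(((-217)² + 102*141 + 102*(-217) + 141*(-217)) - 93) = (120/151 - 34085)/((47089 + 14382 - 22134 - 30597) - 93) = ((1/151)*120 - 34085)/(8740 - 93) = (120/151 - 34085)/8647 = -5146715/151*1/8647 = -5146715/1305697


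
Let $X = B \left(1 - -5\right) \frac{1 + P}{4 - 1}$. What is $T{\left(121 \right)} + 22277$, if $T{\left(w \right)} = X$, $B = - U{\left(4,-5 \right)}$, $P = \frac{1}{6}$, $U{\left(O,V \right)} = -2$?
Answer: $\frac{66845}{3} \approx 22282.0$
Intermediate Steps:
$P = \frac{1}{6} \approx 0.16667$
$B = 2$ ($B = \left(-1\right) \left(-2\right) = 2$)
$X = \frac{14}{3}$ ($X = 2 \left(1 - -5\right) \frac{1 + \frac{1}{6}}{4 - 1} = 2 \left(1 + 5\right) \frac{7}{6 \cdot 3} = 2 \cdot 6 \cdot \frac{7}{6} \cdot \frac{1}{3} = 12 \cdot \frac{7}{18} = \frac{14}{3} \approx 4.6667$)
$T{\left(w \right)} = \frac{14}{3}$
$T{\left(121 \right)} + 22277 = \frac{14}{3} + 22277 = \frac{66845}{3}$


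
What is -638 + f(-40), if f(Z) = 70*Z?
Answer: -3438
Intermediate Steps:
-638 + f(-40) = -638 + 70*(-40) = -638 - 2800 = -3438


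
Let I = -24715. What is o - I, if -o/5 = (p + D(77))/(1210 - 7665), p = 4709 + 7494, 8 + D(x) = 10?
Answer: 31919270/1291 ≈ 24724.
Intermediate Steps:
D(x) = 2 (D(x) = -8 + 10 = 2)
p = 12203
o = 12205/1291 (o = -5*(12203 + 2)/(1210 - 7665) = -61025/(-6455) = -61025*(-1)/6455 = -5*(-2441/1291) = 12205/1291 ≈ 9.4539)
o - I = 12205/1291 - 1*(-24715) = 12205/1291 + 24715 = 31919270/1291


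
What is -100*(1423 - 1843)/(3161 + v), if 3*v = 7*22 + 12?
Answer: 126000/9649 ≈ 13.058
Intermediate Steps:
v = 166/3 (v = (7*22 + 12)/3 = (154 + 12)/3 = (⅓)*166 = 166/3 ≈ 55.333)
-100*(1423 - 1843)/(3161 + v) = -100*(1423 - 1843)/(3161 + 166/3) = -(-42000)/9649/3 = -(-42000)*3/9649 = -100*(-1260/9649) = 126000/9649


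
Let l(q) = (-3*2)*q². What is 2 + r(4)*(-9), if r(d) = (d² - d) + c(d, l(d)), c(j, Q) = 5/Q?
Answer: -3377/32 ≈ -105.53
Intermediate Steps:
l(q) = -6*q²
r(d) = d² - d - 5/(6*d²) (r(d) = (d² - d) + 5/((-6*d²)) = (d² - d) + 5*(-1/(6*d²)) = (d² - d) - 5/(6*d²) = d² - d - 5/(6*d²))
2 + r(4)*(-9) = 2 + (4² - 1*4 - ⅚/4²)*(-9) = 2 + (16 - 4 - ⅚*1/16)*(-9) = 2 + (16 - 4 - 5/96)*(-9) = 2 + (1147/96)*(-9) = 2 - 3441/32 = -3377/32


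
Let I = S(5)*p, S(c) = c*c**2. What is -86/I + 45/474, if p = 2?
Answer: -4919/19750 ≈ -0.24906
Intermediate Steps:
S(c) = c**3
I = 250 (I = 5**3*2 = 125*2 = 250)
-86/I + 45/474 = -86/250 + 45/474 = -86*1/250 + 45*(1/474) = -43/125 + 15/158 = -4919/19750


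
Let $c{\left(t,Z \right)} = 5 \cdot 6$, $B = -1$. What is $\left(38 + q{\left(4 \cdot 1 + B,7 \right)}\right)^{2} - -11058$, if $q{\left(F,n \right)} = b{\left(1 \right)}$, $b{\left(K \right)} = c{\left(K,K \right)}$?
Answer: $15682$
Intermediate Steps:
$c{\left(t,Z \right)} = 30$
$b{\left(K \right)} = 30$
$q{\left(F,n \right)} = 30$
$\left(38 + q{\left(4 \cdot 1 + B,7 \right)}\right)^{2} - -11058 = \left(38 + 30\right)^{2} - -11058 = 68^{2} + 11058 = 4624 + 11058 = 15682$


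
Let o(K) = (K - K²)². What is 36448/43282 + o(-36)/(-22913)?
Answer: -33343648/435347 ≈ -76.591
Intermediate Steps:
36448/43282 + o(-36)/(-22913) = 36448/43282 + ((-36)²*(-1 - 36)²)/(-22913) = 36448*(1/43282) + (1296*(-37)²)*(-1/22913) = 16/19 + (1296*1369)*(-1/22913) = 16/19 + 1774224*(-1/22913) = 16/19 - 1774224/22913 = -33343648/435347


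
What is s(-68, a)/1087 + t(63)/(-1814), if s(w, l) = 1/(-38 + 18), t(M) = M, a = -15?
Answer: -685717/19718180 ≈ -0.034776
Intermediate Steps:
s(w, l) = -1/20 (s(w, l) = 1/(-20) = -1/20)
s(-68, a)/1087 + t(63)/(-1814) = -1/20/1087 + 63/(-1814) = -1/20*1/1087 + 63*(-1/1814) = -1/21740 - 63/1814 = -685717/19718180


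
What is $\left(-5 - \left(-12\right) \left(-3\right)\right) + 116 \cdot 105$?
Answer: $12139$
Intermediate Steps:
$\left(-5 - \left(-12\right) \left(-3\right)\right) + 116 \cdot 105 = \left(-5 - 36\right) + 12180 = -41 + 12180 = 12139$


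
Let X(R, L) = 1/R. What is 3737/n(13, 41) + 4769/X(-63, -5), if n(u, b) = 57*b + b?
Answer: -714459229/2378 ≈ -3.0045e+5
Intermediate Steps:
n(u, b) = 58*b
3737/n(13, 41) + 4769/X(-63, -5) = 3737/((58*41)) + 4769/(1/(-63)) = 3737/2378 + 4769/(-1/63) = 3737*(1/2378) + 4769*(-63) = 3737/2378 - 300447 = -714459229/2378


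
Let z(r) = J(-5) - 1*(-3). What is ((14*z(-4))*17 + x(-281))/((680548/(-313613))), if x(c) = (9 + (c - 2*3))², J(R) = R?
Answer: -6021996826/170137 ≈ -35395.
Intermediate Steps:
z(r) = -2 (z(r) = -5 - 1*(-3) = -5 + 3 = -2)
x(c) = (3 + c)² (x(c) = (9 + (c - 6))² = (9 + (-6 + c))² = (3 + c)²)
((14*z(-4))*17 + x(-281))/((680548/(-313613))) = ((14*(-2))*17 + (3 - 281)²)/((680548/(-313613))) = (-28*17 + (-278)²)/((680548*(-1/313613))) = (-476 + 77284)/(-680548/313613) = 76808*(-313613/680548) = -6021996826/170137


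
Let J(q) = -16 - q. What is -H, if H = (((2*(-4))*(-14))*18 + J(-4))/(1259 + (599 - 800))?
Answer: -1002/529 ≈ -1.8941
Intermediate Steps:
H = 1002/529 (H = (((2*(-4))*(-14))*18 + (-16 - 1*(-4)))/(1259 + (599 - 800)) = (-8*(-14)*18 + (-16 + 4))/(1259 - 201) = (112*18 - 12)/1058 = (2016 - 12)*(1/1058) = 2004*(1/1058) = 1002/529 ≈ 1.8941)
-H = -1*1002/529 = -1002/529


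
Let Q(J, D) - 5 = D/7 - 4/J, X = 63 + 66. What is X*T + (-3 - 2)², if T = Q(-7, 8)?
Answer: 6238/7 ≈ 891.14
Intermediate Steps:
X = 129
Q(J, D) = 5 - 4/J + D/7 (Q(J, D) = 5 + (D/7 - 4/J) = 5 + (-4/J + D/7) = 5 - 4/J + D/7)
T = 47/7 (T = 5 - 4/(-7) + (⅐)*8 = 5 - 4*(-⅐) + 8/7 = 5 + 4/7 + 8/7 = 47/7 ≈ 6.7143)
X*T + (-3 - 2)² = 129*(47/7) + (-3 - 2)² = 6063/7 + (-5)² = 6063/7 + 25 = 6238/7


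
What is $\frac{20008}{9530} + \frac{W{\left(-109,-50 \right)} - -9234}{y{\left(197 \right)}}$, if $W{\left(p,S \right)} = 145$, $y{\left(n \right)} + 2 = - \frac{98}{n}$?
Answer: $- \frac{8799192227}{2344380} \approx -3753.3$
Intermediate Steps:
$y{\left(n \right)} = -2 - \frac{98}{n}$
$\frac{20008}{9530} + \frac{W{\left(-109,-50 \right)} - -9234}{y{\left(197 \right)}} = \frac{20008}{9530} + \frac{145 - -9234}{-2 - \frac{98}{197}} = 20008 \cdot \frac{1}{9530} + \frac{145 + 9234}{-2 - \frac{98}{197}} = \frac{10004}{4765} + \frac{9379}{-2 - \frac{98}{197}} = \frac{10004}{4765} + \frac{9379}{- \frac{492}{197}} = \frac{10004}{4765} + 9379 \left(- \frac{197}{492}\right) = \frac{10004}{4765} - \frac{1847663}{492} = - \frac{8799192227}{2344380}$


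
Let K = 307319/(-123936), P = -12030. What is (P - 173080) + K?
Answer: -22942100279/123936 ≈ -1.8511e+5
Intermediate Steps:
K = -307319/123936 (K = 307319*(-1/123936) = -307319/123936 ≈ -2.4797)
(P - 173080) + K = (-12030 - 173080) - 307319/123936 = -185110 - 307319/123936 = -22942100279/123936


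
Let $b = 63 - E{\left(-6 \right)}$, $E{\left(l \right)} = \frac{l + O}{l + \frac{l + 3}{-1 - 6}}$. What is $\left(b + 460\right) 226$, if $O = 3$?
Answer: $\frac{1534992}{13} \approx 1.1808 \cdot 10^{5}$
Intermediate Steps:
$E{\left(l \right)} = \frac{3 + l}{- \frac{3}{7} + \frac{6 l}{7}}$ ($E{\left(l \right)} = \frac{l + 3}{l + \frac{l + 3}{-1 - 6}} = \frac{3 + l}{l + \frac{3 + l}{-7}} = \frac{3 + l}{l + \left(3 + l\right) \left(- \frac{1}{7}\right)} = \frac{3 + l}{l - \left(\frac{3}{7} + \frac{l}{7}\right)} = \frac{3 + l}{- \frac{3}{7} + \frac{6 l}{7}}$)
$b = \frac{812}{13}$ ($b = 63 - \frac{7 \left(3 - 6\right)}{3 \left(-1 + 2 \left(-6\right)\right)} = 63 - \frac{7}{3} \frac{1}{-1 - 12} \left(-3\right) = 63 - \frac{7}{3} \frac{1}{-13} \left(-3\right) = 63 - \frac{7}{3} \left(- \frac{1}{13}\right) \left(-3\right) = 63 - \frac{7}{13} = \frac{812}{13} \approx 62.462$)
$\left(b + 460\right) 226 = \left(\frac{812}{13} + 460\right) 226 = \frac{6792}{13} \cdot 226 = \frac{1534992}{13}$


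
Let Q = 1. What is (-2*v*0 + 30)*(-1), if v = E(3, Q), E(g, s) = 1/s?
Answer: -30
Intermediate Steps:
v = 1 (v = 1/1 = 1)
(-2*v*0 + 30)*(-1) = (-2*1*0 + 30)*(-1) = (-2*0 + 30)*(-1) = (0 + 30)*(-1) = 30*(-1) = -30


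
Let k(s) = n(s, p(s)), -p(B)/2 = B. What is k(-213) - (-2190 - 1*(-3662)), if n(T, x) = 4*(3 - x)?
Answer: -3164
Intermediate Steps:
p(B) = -2*B
n(T, x) = 12 - 4*x
k(s) = 12 + 8*s (k(s) = 12 - (-8)*s = 12 + 8*s)
k(-213) - (-2190 - 1*(-3662)) = (12 + 8*(-213)) - (-2190 - 1*(-3662)) = (12 - 1704) - (-2190 + 3662) = -1692 - 1*1472 = -1692 - 1472 = -3164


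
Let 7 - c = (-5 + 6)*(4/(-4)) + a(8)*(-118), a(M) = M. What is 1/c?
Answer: 1/952 ≈ 0.0010504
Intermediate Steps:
c = 952 (c = 7 - ((-5 + 6)*(4/(-4)) + 8*(-118)) = 7 - (1*(4*(-¼)) - 944) = 7 - (1*(-1) - 944) = 7 - (-1 - 944) = 7 - 1*(-945) = 7 + 945 = 952)
1/c = 1/952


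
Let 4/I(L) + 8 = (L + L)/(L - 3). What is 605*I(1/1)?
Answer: -2420/9 ≈ -268.89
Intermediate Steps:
I(L) = 4/(-8 + 2*L/(-3 + L)) (I(L) = 4/(-8 + (L + L)/(L - 3)) = 4/(-8 + (2*L)/(-3 + L)) = 4/(-8 + 2*L/(-3 + L)))
605*I(1/1) = 605*(2*(3 - 1/1)/(3*(-4 + 1/1))) = 605*(2*(3 - 1*1)/(3*(-4 + 1))) = 605*((2/3)*(3 - 1)/(-3)) = 605*((2/3)*(-1/3)*2) = 605*(-4/9) = -2420/9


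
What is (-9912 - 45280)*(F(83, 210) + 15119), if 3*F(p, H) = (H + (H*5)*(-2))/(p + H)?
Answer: -244458448504/293 ≈ -8.3433e+8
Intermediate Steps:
F(p, H) = -3*H/(H + p) (F(p, H) = ((H + (H*5)*(-2))/(p + H))/3 = ((H + (5*H)*(-2))/(H + p))/3 = ((H - 10*H)/(H + p))/3 = ((-9*H)/(H + p))/3 = (-9*H/(H + p))/3 = -3*H/(H + p))
(-9912 - 45280)*(F(83, 210) + 15119) = (-9912 - 45280)*(-3*210/(210 + 83) + 15119) = -55192*(-3*210/293 + 15119) = -55192*(-3*210*1/293 + 15119) = -55192*(-630/293 + 15119) = -55192*4429237/293 = -244458448504/293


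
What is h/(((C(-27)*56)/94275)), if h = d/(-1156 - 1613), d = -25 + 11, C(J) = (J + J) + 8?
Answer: -31425/169832 ≈ -0.18504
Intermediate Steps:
C(J) = 8 + 2*J (C(J) = 2*J + 8 = 8 + 2*J)
d = -14
h = 14/2769 (h = -14/(-1156 - 1613) = -14/(-2769) = -14*(-1/2769) = 14/2769 ≈ 0.0050560)
h/(((C(-27)*56)/94275)) = 14/(2769*((((8 + 2*(-27))*56)/94275))) = 14/(2769*((((8 - 54)*56)*(1/94275)))) = 14/(2769*((-46*56*(1/94275)))) = 14/(2769*((-2576*1/94275))) = 14/(2769*(-2576/94275)) = (14/2769)*(-94275/2576) = -31425/169832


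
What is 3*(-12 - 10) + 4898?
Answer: 4832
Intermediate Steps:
3*(-12 - 10) + 4898 = 3*(-22) + 4898 = -66 + 4898 = 4832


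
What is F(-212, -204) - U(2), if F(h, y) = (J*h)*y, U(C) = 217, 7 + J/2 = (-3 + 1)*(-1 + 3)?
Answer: -951673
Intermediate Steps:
J = -22 (J = -14 + 2*((-3 + 1)*(-1 + 3)) = -14 + 2*(-2*2) = -14 + 2*(-4) = -14 - 8 = -22)
F(h, y) = -22*h*y (F(h, y) = (-22*h)*y = -22*h*y)
F(-212, -204) - U(2) = -22*(-212)*(-204) - 1*217 = -951456 - 217 = -951673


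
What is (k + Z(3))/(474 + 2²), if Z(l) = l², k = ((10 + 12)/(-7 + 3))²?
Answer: 157/1912 ≈ 0.082113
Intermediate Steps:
k = 121/4 (k = (22/(-4))² = (22*(-¼))² = (-11/2)² = 121/4 ≈ 30.250)
(k + Z(3))/(474 + 2²) = (121/4 + 3²)/(474 + 2²) = (121/4 + 9)/(474 + 4) = (157/4)/478 = (157/4)*(1/478) = 157/1912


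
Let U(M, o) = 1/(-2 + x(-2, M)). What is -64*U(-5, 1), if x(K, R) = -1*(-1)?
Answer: 64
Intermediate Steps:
x(K, R) = 1
U(M, o) = -1 (U(M, o) = 1/(-2 + 1) = 1/(-1) = -1)
-64*U(-5, 1) = -64*(-1) = 64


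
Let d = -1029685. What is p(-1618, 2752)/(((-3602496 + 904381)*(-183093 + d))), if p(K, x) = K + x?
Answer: 81/233729608105 ≈ 3.4655e-10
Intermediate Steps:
p(-1618, 2752)/(((-3602496 + 904381)*(-183093 + d))) = (-1618 + 2752)/(((-3602496 + 904381)*(-183093 - 1029685))) = 1134/((-2698115*(-1212778))) = 1134/3272214513470 = 1134*(1/3272214513470) = 81/233729608105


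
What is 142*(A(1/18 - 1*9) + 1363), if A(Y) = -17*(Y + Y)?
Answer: 2130568/9 ≈ 2.3673e+5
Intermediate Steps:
A(Y) = -34*Y
142*(A(1/18 - 1*9) + 1363) = 142*(-34*(1/18 - 1*9) + 1363) = 142*(-34*(1/18 - 9) + 1363) = 142*(-34*(-161/18) + 1363) = 142*(2737/9 + 1363) = 142*(15004/9) = 2130568/9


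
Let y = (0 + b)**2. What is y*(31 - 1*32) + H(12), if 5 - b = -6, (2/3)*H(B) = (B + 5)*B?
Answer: 185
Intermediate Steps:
H(B) = 3*B*(5 + B)/2 (H(B) = 3*((B + 5)*B)/2 = 3*((5 + B)*B)/2 = 3*(B*(5 + B))/2 = 3*B*(5 + B)/2)
b = 11 (b = 5 - 1*(-6) = 5 + 6 = 11)
y = 121 (y = (0 + 11)**2 = 11**2 = 121)
y*(31 - 1*32) + H(12) = 121*(31 - 1*32) + (3/2)*12*(5 + 12) = 121*(31 - 32) + (3/2)*12*17 = 121*(-1) + 306 = -121 + 306 = 185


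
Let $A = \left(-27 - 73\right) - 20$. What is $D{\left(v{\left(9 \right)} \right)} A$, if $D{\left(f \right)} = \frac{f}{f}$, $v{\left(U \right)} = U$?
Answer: $-120$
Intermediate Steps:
$A = -120$ ($A = -100 - 20 = -120$)
$D{\left(f \right)} = 1$
$D{\left(v{\left(9 \right)} \right)} A = 1 \left(-120\right) = -120$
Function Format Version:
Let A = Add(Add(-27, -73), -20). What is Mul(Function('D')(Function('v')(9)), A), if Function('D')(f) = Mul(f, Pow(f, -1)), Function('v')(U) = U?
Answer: -120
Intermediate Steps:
A = -120 (A = Add(-100, -20) = -120)
Function('D')(f) = 1
Mul(Function('D')(Function('v')(9)), A) = Mul(1, -120) = -120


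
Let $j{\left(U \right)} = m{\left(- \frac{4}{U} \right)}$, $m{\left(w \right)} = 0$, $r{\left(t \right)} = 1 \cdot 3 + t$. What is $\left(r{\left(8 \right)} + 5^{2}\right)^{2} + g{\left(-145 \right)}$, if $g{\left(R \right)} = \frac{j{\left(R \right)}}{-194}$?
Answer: $1296$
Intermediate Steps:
$r{\left(t \right)} = 3 + t$
$j{\left(U \right)} = 0$
$g{\left(R \right)} = 0$ ($g{\left(R \right)} = \frac{0}{-194} = 0 \left(- \frac{1}{194}\right) = 0$)
$\left(r{\left(8 \right)} + 5^{2}\right)^{2} + g{\left(-145 \right)} = \left(\left(3 + 8\right) + 5^{2}\right)^{2} + 0 = \left(11 + 25\right)^{2} + 0 = 36^{2} + 0 = 1296 + 0 = 1296$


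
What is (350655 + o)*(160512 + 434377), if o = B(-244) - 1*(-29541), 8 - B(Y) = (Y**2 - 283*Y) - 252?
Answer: 149833502652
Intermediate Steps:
B(Y) = 260 - Y**2 + 283*Y (B(Y) = 8 - ((Y**2 - 283*Y) - 252) = 8 - (-252 + Y**2 - 283*Y) = 8 + (252 - Y**2 + 283*Y) = 260 - Y**2 + 283*Y)
o = -98787 (o = (260 - 1*(-244)**2 + 283*(-244)) - 1*(-29541) = (260 - 1*59536 - 69052) + 29541 = (260 - 59536 - 69052) + 29541 = -128328 + 29541 = -98787)
(350655 + o)*(160512 + 434377) = (350655 - 98787)*(160512 + 434377) = 251868*594889 = 149833502652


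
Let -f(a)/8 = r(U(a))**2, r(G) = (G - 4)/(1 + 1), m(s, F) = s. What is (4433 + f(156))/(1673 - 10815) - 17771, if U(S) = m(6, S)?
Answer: -162466907/9142 ≈ -17771.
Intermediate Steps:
U(S) = 6
r(G) = -2 + G/2 (r(G) = (-4 + G)/2 = (-4 + G)*(1/2) = -2 + G/2)
f(a) = -8 (f(a) = -8*(-2 + (1/2)*6)**2 = -8*(-2 + 3)**2 = -8*1**2 = -8*1 = -8)
(4433 + f(156))/(1673 - 10815) - 17771 = (4433 - 8)/(1673 - 10815) - 17771 = 4425/(-9142) - 17771 = 4425*(-1/9142) - 17771 = -4425/9142 - 17771 = -162466907/9142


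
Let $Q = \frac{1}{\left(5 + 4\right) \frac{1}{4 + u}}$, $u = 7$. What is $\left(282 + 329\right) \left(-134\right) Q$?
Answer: $- \frac{900614}{9} \approx -1.0007 \cdot 10^{5}$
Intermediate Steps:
$Q = \frac{11}{9}$ ($Q = \frac{1}{\left(5 + 4\right) \frac{1}{4 + 7}} = \frac{1}{9 \cdot \frac{1}{11}} = \frac{1}{\frac{9}{11}} = \frac{11}{9} \approx 1.2222$)
$\left(282 + 329\right) \left(-134\right) Q = \left(282 + 329\right) \left(-134\right) \frac{11}{9} = 611 \left(-134\right) \frac{11}{9} = \left(-81874\right) \frac{11}{9} = - \frac{900614}{9}$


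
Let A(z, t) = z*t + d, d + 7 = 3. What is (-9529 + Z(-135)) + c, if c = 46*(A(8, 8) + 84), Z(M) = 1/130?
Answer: -377649/130 ≈ -2905.0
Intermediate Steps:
d = -4 (d = -7 + 3 = -4)
A(z, t) = -4 + t*z (A(z, t) = z*t - 4 = t*z - 4 = -4 + t*z)
Z(M) = 1/130
c = 6624 (c = 46*((-4 + 8*8) + 84) = 46*((-4 + 64) + 84) = 46*(60 + 84) = 46*144 = 6624)
(-9529 + Z(-135)) + c = (-9529 + 1/130) + 6624 = -1238769/130 + 6624 = -377649/130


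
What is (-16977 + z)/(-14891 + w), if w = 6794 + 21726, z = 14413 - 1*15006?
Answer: -2510/1947 ≈ -1.2892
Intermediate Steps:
z = -593 (z = 14413 - 15006 = -593)
w = 28520
(-16977 + z)/(-14891 + w) = (-16977 - 593)/(-14891 + 28520) = -17570/13629 = -17570*1/13629 = -2510/1947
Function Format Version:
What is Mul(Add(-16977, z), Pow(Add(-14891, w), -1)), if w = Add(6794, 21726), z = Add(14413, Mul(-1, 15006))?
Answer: Rational(-2510, 1947) ≈ -1.2892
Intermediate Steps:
z = -593 (z = Add(14413, -15006) = -593)
w = 28520
Mul(Add(-16977, z), Pow(Add(-14891, w), -1)) = Mul(Add(-16977, -593), Pow(Add(-14891, 28520), -1)) = Mul(-17570, Pow(13629, -1)) = Mul(-17570, Rational(1, 13629)) = Rational(-2510, 1947)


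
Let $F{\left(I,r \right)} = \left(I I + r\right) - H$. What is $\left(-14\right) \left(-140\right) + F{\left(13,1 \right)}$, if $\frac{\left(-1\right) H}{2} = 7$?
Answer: $2144$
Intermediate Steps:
$H = -14$ ($H = \left(-2\right) 7 = -14$)
$F{\left(I,r \right)} = 14 + r + I^{2}$ ($F{\left(I,r \right)} = \left(I I + r\right) - -14 = \left(I^{2} + r\right) + 14 = \left(r + I^{2}\right) + 14 = 14 + r + I^{2}$)
$\left(-14\right) \left(-140\right) + F{\left(13,1 \right)} = \left(-14\right) \left(-140\right) + \left(14 + 1 + 13^{2}\right) = 1960 + \left(14 + 1 + 169\right) = 1960 + 184 = 2144$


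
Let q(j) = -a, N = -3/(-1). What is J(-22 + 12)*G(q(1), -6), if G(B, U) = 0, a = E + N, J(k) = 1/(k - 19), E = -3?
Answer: 0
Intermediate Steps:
N = 3 (N = -3*(-1) = 3)
J(k) = 1/(-19 + k)
a = 0 (a = -3 + 3 = 0)
q(j) = 0 (q(j) = -1*0 = 0)
J(-22 + 12)*G(q(1), -6) = 0/(-19 + (-22 + 12)) = 0/(-19 - 10) = 0/(-29) = -1/29*0 = 0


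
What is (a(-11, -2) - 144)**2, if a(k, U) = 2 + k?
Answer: 23409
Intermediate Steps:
(a(-11, -2) - 144)**2 = ((2 - 11) - 144)**2 = (-9 - 144)**2 = (-153)**2 = 23409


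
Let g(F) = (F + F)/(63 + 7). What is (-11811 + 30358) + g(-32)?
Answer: 649113/35 ≈ 18546.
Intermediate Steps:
g(F) = F/35 (g(F) = (2*F)/70 = (2*F)*(1/70) = F/35)
(-11811 + 30358) + g(-32) = (-11811 + 30358) + (1/35)*(-32) = 18547 - 32/35 = 649113/35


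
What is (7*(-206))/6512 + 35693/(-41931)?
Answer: -146448659/136527336 ≈ -1.0727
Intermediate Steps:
(7*(-206))/6512 + 35693/(-41931) = -1442*1/6512 + 35693*(-1/41931) = -721/3256 - 35693/41931 = -146448659/136527336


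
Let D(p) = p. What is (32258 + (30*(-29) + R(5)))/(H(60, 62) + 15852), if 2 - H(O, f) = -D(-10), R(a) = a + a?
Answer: 15699/7922 ≈ 1.9817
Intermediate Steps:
R(a) = 2*a
H(O, f) = -8 (H(O, f) = 2 - (-1)*(-10) = 2 - 1*10 = 2 - 10 = -8)
(32258 + (30*(-29) + R(5)))/(H(60, 62) + 15852) = (32258 + (30*(-29) + 2*5))/(-8 + 15852) = (32258 + (-870 + 10))/15844 = (32258 - 860)*(1/15844) = 31398*(1/15844) = 15699/7922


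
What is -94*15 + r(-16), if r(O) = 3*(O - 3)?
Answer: -1467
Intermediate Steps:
r(O) = -9 + 3*O (r(O) = 3*(-3 + O) = -9 + 3*O)
-94*15 + r(-16) = -94*15 + (-9 + 3*(-16)) = -1410 + (-9 - 48) = -1410 - 57 = -1467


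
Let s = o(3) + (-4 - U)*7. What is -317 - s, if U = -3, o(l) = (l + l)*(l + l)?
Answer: -346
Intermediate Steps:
o(l) = 4*l² (o(l) = (2*l)*(2*l) = 4*l²)
s = 29 (s = 4*3² + (-4 - 1*(-3))*7 = 4*9 + (-4 + 3)*7 = 36 - 1*7 = 36 - 7 = 29)
-317 - s = -317 - 1*29 = -317 - 29 = -346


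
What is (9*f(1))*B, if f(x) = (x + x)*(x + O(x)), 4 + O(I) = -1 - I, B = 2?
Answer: -180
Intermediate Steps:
O(I) = -5 - I (O(I) = -4 + (-1 - I) = -5 - I)
f(x) = -10*x (f(x) = (x + x)*(x + (-5 - x)) = (2*x)*(-5) = -10*x)
(9*f(1))*B = (9*(-10*1))*2 = (9*(-10))*2 = -90*2 = -180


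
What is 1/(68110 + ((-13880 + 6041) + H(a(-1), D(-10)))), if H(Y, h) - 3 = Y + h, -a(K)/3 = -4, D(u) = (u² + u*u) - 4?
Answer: 1/60482 ≈ 1.6534e-5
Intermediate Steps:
D(u) = -4 + 2*u² (D(u) = (u² + u²) - 4 = 2*u² - 4 = -4 + 2*u²)
a(K) = 12 (a(K) = -3*(-4) = 12)
H(Y, h) = 3 + Y + h (H(Y, h) = 3 + (Y + h) = 3 + Y + h)
1/(68110 + ((-13880 + 6041) + H(a(-1), D(-10)))) = 1/(68110 + ((-13880 + 6041) + (3 + 12 + (-4 + 2*(-10)²)))) = 1/(68110 + (-7839 + (3 + 12 + (-4 + 2*100)))) = 1/(68110 + (-7839 + (3 + 12 + (-4 + 200)))) = 1/(68110 + (-7839 + (3 + 12 + 196))) = 1/(68110 + (-7839 + 211)) = 1/(68110 - 7628) = 1/60482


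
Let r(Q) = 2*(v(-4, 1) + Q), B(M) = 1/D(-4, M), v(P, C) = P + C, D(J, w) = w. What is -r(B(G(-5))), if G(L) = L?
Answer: 32/5 ≈ 6.4000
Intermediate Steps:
v(P, C) = C + P
B(M) = 1/M
r(Q) = -6 + 2*Q (r(Q) = 2*((1 - 4) + Q) = 2*(-3 + Q) = -6 + 2*Q)
-r(B(G(-5))) = -(-6 + 2/(-5)) = -(-6 + 2*(-1/5)) = -(-6 - 2/5) = -1*(-32/5) = 32/5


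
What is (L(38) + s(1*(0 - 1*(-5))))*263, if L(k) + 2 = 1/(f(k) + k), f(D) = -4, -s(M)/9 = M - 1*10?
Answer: 384769/34 ≈ 11317.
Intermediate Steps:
s(M) = 90 - 9*M (s(M) = -9*(M - 1*10) = -9*(M - 10) = -9*(-10 + M) = 90 - 9*M)
L(k) = -2 + 1/(-4 + k)
(L(38) + s(1*(0 - 1*(-5))))*263 = ((9 - 2*38)/(-4 + 38) + (90 - 9*(0 - 1*(-5))))*263 = ((9 - 76)/34 + (90 - 9*(0 + 5)))*263 = ((1/34)*(-67) + (90 - 9*5))*263 = (-67/34 + (90 - 9*5))*263 = (-67/34 + (90 - 45))*263 = (-67/34 + 45)*263 = (1463/34)*263 = 384769/34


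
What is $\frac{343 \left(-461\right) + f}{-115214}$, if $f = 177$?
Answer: $\frac{78973}{57607} \approx 1.3709$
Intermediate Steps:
$\frac{343 \left(-461\right) + f}{-115214} = \frac{343 \left(-461\right) + 177}{-115214} = \left(-158123 + 177\right) \left(- \frac{1}{115214}\right) = \left(-157946\right) \left(- \frac{1}{115214}\right) = \frac{78973}{57607}$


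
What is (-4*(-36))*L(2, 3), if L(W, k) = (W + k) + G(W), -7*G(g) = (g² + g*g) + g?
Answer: 3600/7 ≈ 514.29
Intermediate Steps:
G(g) = -2*g²/7 - g/7 (G(g) = -((g² + g*g) + g)/7 = -((g² + g²) + g)/7 = -(2*g² + g)/7 = -(g + 2*g²)/7 = -2*g²/7 - g/7)
L(W, k) = W + k - W*(1 + 2*W)/7 (L(W, k) = (W + k) - W*(1 + 2*W)/7 = W + k - W*(1 + 2*W)/7)
(-4*(-36))*L(2, 3) = (-4*(-36))*(2 + 3 - ⅐*2*(1 + 2*2)) = 144*(2 + 3 - ⅐*2*(1 + 4)) = 144*(2 + 3 - ⅐*2*5) = 144*(2 + 3 - 10/7) = 144*(25/7) = 3600/7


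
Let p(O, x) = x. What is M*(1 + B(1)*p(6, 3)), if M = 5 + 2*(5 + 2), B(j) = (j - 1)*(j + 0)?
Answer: 19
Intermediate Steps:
B(j) = j*(-1 + j) (B(j) = (-1 + j)*j = j*(-1 + j))
M = 19 (M = 5 + 2*7 = 5 + 14 = 19)
M*(1 + B(1)*p(6, 3)) = 19*(1 + (1*(-1 + 1))*3) = 19*(1 + (1*0)*3) = 19*(1 + 0*3) = 19*(1 + 0) = 19*1 = 19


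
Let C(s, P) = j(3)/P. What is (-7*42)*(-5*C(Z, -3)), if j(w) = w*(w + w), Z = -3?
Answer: -8820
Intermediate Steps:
j(w) = 2*w**2 (j(w) = w*(2*w) = 2*w**2)
C(s, P) = 18/P (C(s, P) = (2*3**2)/P = (2*9)/P = 18/P)
(-7*42)*(-5*C(Z, -3)) = (-7*42)*(-90/(-3)) = -(-1470)*18*(-1/3) = -(-1470)*(-6) = -294*30 = -8820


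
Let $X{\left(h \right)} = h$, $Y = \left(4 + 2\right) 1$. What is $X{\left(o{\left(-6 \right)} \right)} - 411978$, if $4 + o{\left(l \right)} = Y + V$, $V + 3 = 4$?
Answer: $-411975$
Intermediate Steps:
$Y = 6$ ($Y = 6 \cdot 1 = 6$)
$V = 1$ ($V = -3 + 4 = 1$)
$o{\left(l \right)} = 3$ ($o{\left(l \right)} = -4 + \left(6 + 1\right) = -4 + 7 = 3$)
$X{\left(o{\left(-6 \right)} \right)} - 411978 = 3 - 411978 = -411975$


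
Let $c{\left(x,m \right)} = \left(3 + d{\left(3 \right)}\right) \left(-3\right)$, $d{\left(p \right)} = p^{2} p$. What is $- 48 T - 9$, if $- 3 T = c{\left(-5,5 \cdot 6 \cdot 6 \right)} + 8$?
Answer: $-1321$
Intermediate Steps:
$d{\left(p \right)} = p^{3}$
$c{\left(x,m \right)} = -90$ ($c{\left(x,m \right)} = \left(3 + 3^{3}\right) \left(-3\right) = \left(3 + 27\right) \left(-3\right) = 30 \left(-3\right) = -90$)
$T = \frac{82}{3}$ ($T = - \frac{-90 + 8}{3} = \left(- \frac{1}{3}\right) \left(-82\right) = \frac{82}{3} \approx 27.333$)
$- 48 T - 9 = \left(-48\right) \frac{82}{3} - 9 = -1312 - 9 = -1321$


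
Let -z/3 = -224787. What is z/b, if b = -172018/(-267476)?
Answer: 8198881038/7819 ≈ 1.0486e+6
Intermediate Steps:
z = 674361 (z = -3*(-224787) = 674361)
b = 7819/12158 (b = -172018*(-1/267476) = 7819/12158 ≈ 0.64312)
z/b = 674361/(7819/12158) = 674361*(12158/7819) = 8198881038/7819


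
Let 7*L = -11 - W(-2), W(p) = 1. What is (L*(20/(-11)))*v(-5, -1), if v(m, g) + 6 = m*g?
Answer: -240/77 ≈ -3.1169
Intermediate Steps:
v(m, g) = -6 + g*m (v(m, g) = -6 + m*g = -6 + g*m)
L = -12/7 (L = (-11 - 1*1)/7 = (-11 - 1)/7 = (⅐)*(-12) = -12/7 ≈ -1.7143)
(L*(20/(-11)))*v(-5, -1) = (-240/(7*(-11)))*(-6 - 1*(-5)) = (-240*(-1)/(7*11))*(-6 + 5) = -12/7*(-20/11)*(-1) = (240/77)*(-1) = -240/77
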